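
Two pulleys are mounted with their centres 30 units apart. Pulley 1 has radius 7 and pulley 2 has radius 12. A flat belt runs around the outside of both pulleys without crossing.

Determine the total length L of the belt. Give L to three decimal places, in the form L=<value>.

open belt: β = asin((r2−r1)/C) = asin(5/30) = 9.5941°
wrap1 = π − 2β = 160.8119°
wrap2 = π + 2β = 199.1881°
tangent length = C·cosβ = 29.5804
L = r1·wrap1 + r2·wrap2 + 2·C·cosβ = 7·2.8067 + 12·3.4765 + 2·29.5804 = 120.5255

L=120.526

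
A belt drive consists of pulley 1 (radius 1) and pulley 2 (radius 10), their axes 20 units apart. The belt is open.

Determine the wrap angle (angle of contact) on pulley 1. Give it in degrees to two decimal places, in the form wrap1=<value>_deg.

open belt: β = asin((r2−r1)/C) = asin(9/20) = 26.7437°
wrap1 = π − 2β = 126.5126°
wrap2 = π + 2β = 233.4874°

wrap1=126.51_deg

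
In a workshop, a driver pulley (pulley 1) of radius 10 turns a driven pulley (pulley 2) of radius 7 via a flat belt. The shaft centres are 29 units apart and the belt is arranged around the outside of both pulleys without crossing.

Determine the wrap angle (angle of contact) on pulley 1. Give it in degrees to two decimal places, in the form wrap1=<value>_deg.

wrap1=191.88_deg

open belt: β = asin((r2−r1)/C) = asin(-3/29) = -5.9378°
wrap1 = π − 2β = 191.8755°
wrap2 = π + 2β = 168.1245°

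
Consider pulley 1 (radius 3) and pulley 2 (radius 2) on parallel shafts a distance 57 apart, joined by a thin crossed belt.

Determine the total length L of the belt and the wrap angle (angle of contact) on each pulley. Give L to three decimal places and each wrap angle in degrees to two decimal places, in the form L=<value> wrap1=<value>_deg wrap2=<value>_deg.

crossed belt: β = asin((r1+r2)/C) = asin(5/57) = 5.0324°
wrap1 = wrap2 = π + 2β = 190.0648°
tangent length = C·cosβ = 56.7803
L = (r1+r2)·wrap + 2·C·cosβ = 5·3.3173 + 2·56.7803 = 130.1468

L=130.147 wrap1=190.06_deg wrap2=190.06_deg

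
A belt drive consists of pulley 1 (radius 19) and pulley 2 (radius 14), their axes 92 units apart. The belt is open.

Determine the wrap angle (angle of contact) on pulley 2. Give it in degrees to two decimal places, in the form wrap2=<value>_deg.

wrap2=173.77_deg

open belt: β = asin((r2−r1)/C) = asin(-5/92) = -3.1154°
wrap1 = π − 2β = 186.2309°
wrap2 = π + 2β = 173.7691°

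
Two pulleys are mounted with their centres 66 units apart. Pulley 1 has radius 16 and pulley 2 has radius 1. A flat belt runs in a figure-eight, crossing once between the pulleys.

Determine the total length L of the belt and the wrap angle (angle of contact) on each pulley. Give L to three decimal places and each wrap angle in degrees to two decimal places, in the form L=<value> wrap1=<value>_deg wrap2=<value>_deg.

crossed belt: β = asin((r1+r2)/C) = asin(17/66) = 14.9263°
wrap1 = wrap2 = π + 2β = 209.8525°
tangent length = C·cosβ = 63.7730
L = (r1+r2)·wrap + 2·C·cosβ = 17·3.6626 + 2·63.7730 = 189.8106

L=189.811 wrap1=209.85_deg wrap2=209.85_deg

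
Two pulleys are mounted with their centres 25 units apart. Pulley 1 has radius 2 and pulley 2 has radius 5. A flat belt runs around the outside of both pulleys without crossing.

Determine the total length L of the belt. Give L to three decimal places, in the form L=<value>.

L=72.352

open belt: β = asin((r2−r1)/C) = asin(3/25) = 6.8921°
wrap1 = π − 2β = 166.2158°
wrap2 = π + 2β = 193.7842°
tangent length = C·cosβ = 24.8193
L = r1·wrap1 + r2·wrap2 + 2·C·cosβ = 2·2.9010 + 5·3.3822 + 2·24.8193 = 72.3516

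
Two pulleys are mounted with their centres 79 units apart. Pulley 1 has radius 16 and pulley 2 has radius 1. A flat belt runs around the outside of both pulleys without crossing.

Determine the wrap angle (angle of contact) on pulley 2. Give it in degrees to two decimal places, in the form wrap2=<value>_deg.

open belt: β = asin((r2−r1)/C) = asin(-15/79) = -10.9454°
wrap1 = π − 2β = 201.8908°
wrap2 = π + 2β = 158.1092°

wrap2=158.11_deg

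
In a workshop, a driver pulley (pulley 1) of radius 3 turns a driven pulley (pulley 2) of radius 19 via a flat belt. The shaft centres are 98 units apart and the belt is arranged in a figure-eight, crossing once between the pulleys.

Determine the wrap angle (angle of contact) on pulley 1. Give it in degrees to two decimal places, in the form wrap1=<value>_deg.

wrap1=205.95_deg

crossed belt: β = asin((r1+r2)/C) = asin(22/98) = 12.9729°
wrap1 = wrap2 = π + 2β = 205.9458°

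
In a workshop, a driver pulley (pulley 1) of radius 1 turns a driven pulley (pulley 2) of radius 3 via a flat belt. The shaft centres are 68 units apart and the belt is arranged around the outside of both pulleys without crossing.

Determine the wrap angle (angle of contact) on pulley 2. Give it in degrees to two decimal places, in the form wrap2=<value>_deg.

open belt: β = asin((r2−r1)/C) = asin(2/68) = 1.6854°
wrap1 = π − 2β = 176.6292°
wrap2 = π + 2β = 183.3708°

wrap2=183.37_deg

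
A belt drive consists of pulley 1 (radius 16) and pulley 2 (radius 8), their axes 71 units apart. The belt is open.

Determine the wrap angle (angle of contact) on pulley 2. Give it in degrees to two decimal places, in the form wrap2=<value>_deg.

open belt: β = asin((r2−r1)/C) = asin(-8/71) = -6.4696°
wrap1 = π − 2β = 192.9392°
wrap2 = π + 2β = 167.0608°

wrap2=167.06_deg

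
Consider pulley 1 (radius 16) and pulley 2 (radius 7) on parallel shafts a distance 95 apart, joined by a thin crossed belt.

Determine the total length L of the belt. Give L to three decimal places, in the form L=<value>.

crossed belt: β = asin((r1+r2)/C) = asin(23/95) = 14.0108°
wrap1 = wrap2 = π + 2β = 208.0217°
tangent length = C·cosβ = 92.1737
L = (r1+r2)·wrap + 2·C·cosβ = 23·3.6307 + 2·92.1737 = 267.8527

L=267.853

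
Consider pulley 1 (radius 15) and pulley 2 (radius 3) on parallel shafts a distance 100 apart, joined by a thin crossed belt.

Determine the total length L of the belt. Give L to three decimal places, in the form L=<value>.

crossed belt: β = asin((r1+r2)/C) = asin(18/100) = 10.3698°
wrap1 = wrap2 = π + 2β = 200.7395°
tangent length = C·cosβ = 98.3667
L = (r1+r2)·wrap + 2·C·cosβ = 18·3.5036 + 2·98.3667 = 259.7975

L=259.798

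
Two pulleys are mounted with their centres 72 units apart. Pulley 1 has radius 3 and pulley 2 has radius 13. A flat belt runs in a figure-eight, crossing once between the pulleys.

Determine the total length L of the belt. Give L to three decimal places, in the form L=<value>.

crossed belt: β = asin((r1+r2)/C) = asin(16/72) = 12.8396°
wrap1 = wrap2 = π + 2β = 205.6792°
tangent length = C·cosβ = 70.1997
L = (r1+r2)·wrap + 2·C·cosβ = 16·3.5898 + 2·70.1997 = 197.8359

L=197.836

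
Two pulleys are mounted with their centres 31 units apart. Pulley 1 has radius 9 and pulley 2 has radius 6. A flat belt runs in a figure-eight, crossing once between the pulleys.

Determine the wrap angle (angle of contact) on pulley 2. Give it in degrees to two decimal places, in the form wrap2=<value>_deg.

crossed belt: β = asin((r1+r2)/C) = asin(15/31) = 28.9385°
wrap1 = wrap2 = π + 2β = 237.8771°

wrap2=237.88_deg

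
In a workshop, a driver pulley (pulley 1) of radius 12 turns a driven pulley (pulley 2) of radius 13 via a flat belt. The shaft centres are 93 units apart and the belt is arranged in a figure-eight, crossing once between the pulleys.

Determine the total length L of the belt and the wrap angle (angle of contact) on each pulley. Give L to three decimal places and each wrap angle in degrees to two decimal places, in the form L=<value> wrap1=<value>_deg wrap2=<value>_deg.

L=271.302 wrap1=211.19_deg wrap2=211.19_deg

crossed belt: β = asin((r1+r2)/C) = asin(25/93) = 15.5939°
wrap1 = wrap2 = π + 2β = 211.1878°
tangent length = C·cosβ = 89.5768
L = (r1+r2)·wrap + 2·C·cosβ = 25·3.6859 + 2·89.5768 = 271.3016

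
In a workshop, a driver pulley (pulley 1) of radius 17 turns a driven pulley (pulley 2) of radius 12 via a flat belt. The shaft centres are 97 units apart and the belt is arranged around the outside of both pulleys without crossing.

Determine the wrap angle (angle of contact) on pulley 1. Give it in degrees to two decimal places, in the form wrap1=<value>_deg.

wrap1=185.91_deg

open belt: β = asin((r2−r1)/C) = asin(-5/97) = -2.9547°
wrap1 = π − 2β = 185.9094°
wrap2 = π + 2β = 174.0906°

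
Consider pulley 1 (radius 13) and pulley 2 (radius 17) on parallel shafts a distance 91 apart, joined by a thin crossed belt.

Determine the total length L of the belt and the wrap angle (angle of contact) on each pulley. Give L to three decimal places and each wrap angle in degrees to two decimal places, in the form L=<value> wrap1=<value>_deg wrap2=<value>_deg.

crossed belt: β = asin((r1+r2)/C) = asin(30/91) = 19.2488°
wrap1 = wrap2 = π + 2β = 218.4975°
tangent length = C·cosβ = 85.9127
L = (r1+r2)·wrap + 2·C·cosβ = 30·3.8135 + 2·85.9127 = 286.2305

L=286.231 wrap1=218.50_deg wrap2=218.50_deg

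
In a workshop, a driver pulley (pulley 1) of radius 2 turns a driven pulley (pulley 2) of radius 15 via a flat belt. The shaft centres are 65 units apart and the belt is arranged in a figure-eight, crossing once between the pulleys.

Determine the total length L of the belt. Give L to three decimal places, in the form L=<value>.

L=187.879

crossed belt: β = asin((r1+r2)/C) = asin(17/65) = 15.1614°
wrap1 = wrap2 = π + 2β = 210.3227°
tangent length = C·cosβ = 62.7375
L = (r1+r2)·wrap + 2·C·cosβ = 17·3.6708 + 2·62.7375 = 187.8791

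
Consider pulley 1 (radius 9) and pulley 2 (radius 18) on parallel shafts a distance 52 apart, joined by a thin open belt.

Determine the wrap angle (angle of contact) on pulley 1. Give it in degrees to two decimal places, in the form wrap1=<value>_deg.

wrap1=160.07_deg

open belt: β = asin((r2−r1)/C) = asin(9/52) = 9.9668°
wrap1 = π − 2β = 160.0665°
wrap2 = π + 2β = 199.9335°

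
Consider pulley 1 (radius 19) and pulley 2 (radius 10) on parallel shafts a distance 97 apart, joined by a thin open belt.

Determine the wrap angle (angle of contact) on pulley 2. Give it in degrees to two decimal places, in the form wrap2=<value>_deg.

open belt: β = asin((r2−r1)/C) = asin(-9/97) = -5.3238°
wrap1 = π − 2β = 190.6475°
wrap2 = π + 2β = 169.3525°

wrap2=169.35_deg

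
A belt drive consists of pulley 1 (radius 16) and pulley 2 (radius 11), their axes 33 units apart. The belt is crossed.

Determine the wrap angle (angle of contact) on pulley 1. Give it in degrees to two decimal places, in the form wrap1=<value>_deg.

crossed belt: β = asin((r1+r2)/C) = asin(27/33) = 54.9032°
wrap1 = wrap2 = π + 2β = 289.8064°

wrap1=289.81_deg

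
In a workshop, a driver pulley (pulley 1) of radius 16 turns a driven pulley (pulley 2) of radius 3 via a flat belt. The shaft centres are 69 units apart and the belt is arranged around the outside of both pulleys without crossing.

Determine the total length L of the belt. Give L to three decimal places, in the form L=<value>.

open belt: β = asin((r2−r1)/C) = asin(-13/69) = -10.8598°
wrap1 = π − 2β = 201.7195°
wrap2 = π + 2β = 158.2805°
tangent length = C·cosβ = 67.7643
L = r1·wrap1 + r2·wrap2 + 2·C·cosβ = 16·3.5207 + 3·2.7625 + 2·67.7643 = 200.1469

L=200.147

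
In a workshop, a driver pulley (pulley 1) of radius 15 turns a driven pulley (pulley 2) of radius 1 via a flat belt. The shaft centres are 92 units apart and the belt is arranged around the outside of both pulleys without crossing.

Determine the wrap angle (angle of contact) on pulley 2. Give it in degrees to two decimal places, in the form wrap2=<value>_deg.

open belt: β = asin((r2−r1)/C) = asin(-14/92) = -8.7529°
wrap1 = π − 2β = 197.5059°
wrap2 = π + 2β = 162.4941°

wrap2=162.49_deg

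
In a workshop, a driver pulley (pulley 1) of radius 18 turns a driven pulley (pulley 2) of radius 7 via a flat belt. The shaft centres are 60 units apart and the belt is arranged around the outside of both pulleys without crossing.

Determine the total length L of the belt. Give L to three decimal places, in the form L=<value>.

L=200.562

open belt: β = asin((r2−r1)/C) = asin(-11/60) = -10.5640°
wrap1 = π − 2β = 201.1280°
wrap2 = π + 2β = 158.8720°
tangent length = C·cosβ = 58.9830
L = r1·wrap1 + r2·wrap2 + 2·C·cosβ = 18·3.5103 + 7·2.7728 + 2·58.9830 = 200.5622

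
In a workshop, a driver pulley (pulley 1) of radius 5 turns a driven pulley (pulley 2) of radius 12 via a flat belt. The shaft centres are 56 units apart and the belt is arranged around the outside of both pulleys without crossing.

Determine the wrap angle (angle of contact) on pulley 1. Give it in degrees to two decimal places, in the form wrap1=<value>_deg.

open belt: β = asin((r2−r1)/C) = asin(7/56) = 7.1808°
wrap1 = π − 2β = 165.6385°
wrap2 = π + 2β = 194.3615°

wrap1=165.64_deg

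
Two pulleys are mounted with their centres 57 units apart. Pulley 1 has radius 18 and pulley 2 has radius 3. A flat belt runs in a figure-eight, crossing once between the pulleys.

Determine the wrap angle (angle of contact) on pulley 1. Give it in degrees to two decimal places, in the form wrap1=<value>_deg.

crossed belt: β = asin((r1+r2)/C) = asin(21/57) = 21.6183°
wrap1 = wrap2 = π + 2β = 223.2365°

wrap1=223.24_deg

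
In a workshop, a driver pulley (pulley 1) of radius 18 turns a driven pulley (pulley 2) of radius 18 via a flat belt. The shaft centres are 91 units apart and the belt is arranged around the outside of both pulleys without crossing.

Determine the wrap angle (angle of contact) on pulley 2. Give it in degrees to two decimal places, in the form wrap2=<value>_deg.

wrap2=180.00_deg

open belt: β = asin((r2−r1)/C) = asin(0/91) = 0.0000°
wrap1 = π − 2β = 180.0000°
wrap2 = π + 2β = 180.0000°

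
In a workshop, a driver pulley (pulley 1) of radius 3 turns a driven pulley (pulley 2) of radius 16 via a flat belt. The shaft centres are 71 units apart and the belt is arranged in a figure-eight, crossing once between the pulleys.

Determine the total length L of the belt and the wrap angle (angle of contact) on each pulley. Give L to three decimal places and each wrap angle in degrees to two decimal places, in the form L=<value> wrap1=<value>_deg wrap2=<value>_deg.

crossed belt: β = asin((r1+r2)/C) = asin(19/71) = 15.5218°
wrap1 = wrap2 = π + 2β = 211.0437°
tangent length = C·cosβ = 68.4105
L = (r1+r2)·wrap + 2·C·cosβ = 19·3.6834 + 2·68.4105 = 206.8058

L=206.806 wrap1=211.04_deg wrap2=211.04_deg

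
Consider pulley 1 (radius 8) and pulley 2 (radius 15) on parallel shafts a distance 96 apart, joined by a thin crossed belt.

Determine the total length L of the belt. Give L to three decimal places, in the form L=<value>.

crossed belt: β = asin((r1+r2)/C) = asin(23/96) = 13.8619°
wrap1 = wrap2 = π + 2β = 207.7239°
tangent length = C·cosβ = 93.2041
L = (r1+r2)·wrap + 2·C·cosβ = 23·3.6255 + 2·93.2041 = 269.7939

L=269.794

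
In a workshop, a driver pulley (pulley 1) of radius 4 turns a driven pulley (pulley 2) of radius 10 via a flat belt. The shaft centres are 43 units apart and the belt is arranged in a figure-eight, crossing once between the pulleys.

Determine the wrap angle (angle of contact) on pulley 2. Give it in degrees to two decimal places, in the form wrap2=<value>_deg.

wrap2=218.00_deg

crossed belt: β = asin((r1+r2)/C) = asin(14/43) = 19.0008°
wrap1 = wrap2 = π + 2β = 218.0016°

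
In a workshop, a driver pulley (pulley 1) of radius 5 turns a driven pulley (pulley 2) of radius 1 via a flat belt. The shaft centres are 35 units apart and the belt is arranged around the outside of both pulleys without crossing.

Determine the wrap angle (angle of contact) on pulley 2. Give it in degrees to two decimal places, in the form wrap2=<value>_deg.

wrap2=166.88_deg

open belt: β = asin((r2−r1)/C) = asin(-4/35) = -6.5624°
wrap1 = π − 2β = 193.1249°
wrap2 = π + 2β = 166.8751°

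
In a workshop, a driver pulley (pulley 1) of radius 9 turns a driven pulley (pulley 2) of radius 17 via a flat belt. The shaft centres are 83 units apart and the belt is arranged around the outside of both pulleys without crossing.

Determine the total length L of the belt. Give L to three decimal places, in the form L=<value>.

open belt: β = asin((r2−r1)/C) = asin(8/83) = 5.5311°
wrap1 = π − 2β = 168.9379°
wrap2 = π + 2β = 191.0621°
tangent length = C·cosβ = 82.6136
L = r1·wrap1 + r2·wrap2 + 2·C·cosβ = 9·2.9485 + 17·3.3347 + 2·82.6136 = 248.4531

L=248.453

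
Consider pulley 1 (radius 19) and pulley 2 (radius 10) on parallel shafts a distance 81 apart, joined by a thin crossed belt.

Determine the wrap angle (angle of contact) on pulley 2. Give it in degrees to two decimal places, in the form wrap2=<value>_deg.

wrap2=221.96_deg

crossed belt: β = asin((r1+r2)/C) = asin(29/81) = 20.9789°
wrap1 = wrap2 = π + 2β = 221.9579°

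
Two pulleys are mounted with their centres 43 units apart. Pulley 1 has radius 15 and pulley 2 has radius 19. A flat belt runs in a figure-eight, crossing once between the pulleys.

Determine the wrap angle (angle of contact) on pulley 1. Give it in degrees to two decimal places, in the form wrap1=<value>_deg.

crossed belt: β = asin((r1+r2)/C) = asin(34/43) = 52.2508°
wrap1 = wrap2 = π + 2β = 284.5015°

wrap1=284.50_deg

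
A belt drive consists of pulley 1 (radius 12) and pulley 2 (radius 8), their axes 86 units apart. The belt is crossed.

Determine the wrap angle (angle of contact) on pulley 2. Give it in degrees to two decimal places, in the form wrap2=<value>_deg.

wrap2=206.90_deg

crossed belt: β = asin((r1+r2)/C) = asin(20/86) = 13.4477°
wrap1 = wrap2 = π + 2β = 206.8955°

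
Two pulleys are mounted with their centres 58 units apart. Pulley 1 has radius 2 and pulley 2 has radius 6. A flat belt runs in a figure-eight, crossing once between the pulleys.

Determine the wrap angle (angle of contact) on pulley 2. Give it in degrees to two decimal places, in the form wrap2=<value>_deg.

wrap2=195.86_deg

crossed belt: β = asin((r1+r2)/C) = asin(8/58) = 7.9281°
wrap1 = wrap2 = π + 2β = 195.8563°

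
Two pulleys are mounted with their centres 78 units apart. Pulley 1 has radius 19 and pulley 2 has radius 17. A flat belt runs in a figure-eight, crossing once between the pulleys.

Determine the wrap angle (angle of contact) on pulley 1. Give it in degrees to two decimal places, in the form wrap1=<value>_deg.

crossed belt: β = asin((r1+r2)/C) = asin(36/78) = 27.4864°
wrap1 = wrap2 = π + 2β = 234.9729°

wrap1=234.97_deg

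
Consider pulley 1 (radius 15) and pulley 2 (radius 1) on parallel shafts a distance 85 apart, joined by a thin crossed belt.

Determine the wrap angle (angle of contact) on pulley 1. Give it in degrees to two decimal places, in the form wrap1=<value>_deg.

wrap1=201.70_deg

crossed belt: β = asin((r1+r2)/C) = asin(16/85) = 10.8498°
wrap1 = wrap2 = π + 2β = 201.6996°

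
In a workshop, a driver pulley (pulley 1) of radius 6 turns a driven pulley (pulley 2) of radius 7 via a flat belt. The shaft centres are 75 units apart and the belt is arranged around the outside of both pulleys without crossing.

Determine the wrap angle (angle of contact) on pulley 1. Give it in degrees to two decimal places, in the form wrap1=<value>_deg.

open belt: β = asin((r2−r1)/C) = asin(1/75) = 0.7640°
wrap1 = π − 2β = 178.4721°
wrap2 = π + 2β = 181.5279°

wrap1=178.47_deg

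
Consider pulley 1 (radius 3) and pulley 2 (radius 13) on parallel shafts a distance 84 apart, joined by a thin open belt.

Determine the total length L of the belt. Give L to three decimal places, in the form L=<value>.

L=219.457

open belt: β = asin((r2−r1)/C) = asin(10/84) = 6.8371°
wrap1 = π − 2β = 166.3257°
wrap2 = π + 2β = 193.6743°
tangent length = C·cosβ = 83.4026
L = r1·wrap1 + r2·wrap2 + 2·C·cosβ = 3·2.9029 + 13·3.3803 + 2·83.4026 = 219.4574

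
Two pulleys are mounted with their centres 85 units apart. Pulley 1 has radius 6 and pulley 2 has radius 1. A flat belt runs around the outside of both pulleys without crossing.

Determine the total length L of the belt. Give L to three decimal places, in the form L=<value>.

open belt: β = asin((r2−r1)/C) = asin(-5/85) = -3.3723°
wrap1 = π − 2β = 186.7446°
wrap2 = π + 2β = 173.2554°
tangent length = C·cosβ = 84.8528
L = r1·wrap1 + r2·wrap2 + 2·C·cosβ = 6·3.2593 + 1·3.0239 + 2·84.8528 = 192.2854

L=192.285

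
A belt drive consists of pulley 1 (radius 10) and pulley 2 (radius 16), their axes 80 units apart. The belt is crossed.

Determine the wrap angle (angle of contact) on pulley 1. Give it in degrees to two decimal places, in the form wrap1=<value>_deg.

wrap1=217.93_deg

crossed belt: β = asin((r1+r2)/C) = asin(26/80) = 18.9656°
wrap1 = wrap2 = π + 2β = 217.9311°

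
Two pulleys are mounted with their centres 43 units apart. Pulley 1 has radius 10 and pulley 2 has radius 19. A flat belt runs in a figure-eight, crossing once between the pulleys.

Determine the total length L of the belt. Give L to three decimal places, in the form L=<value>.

crossed belt: β = asin((r1+r2)/C) = asin(29/43) = 42.4090°
wrap1 = wrap2 = π + 2β = 264.8180°
tangent length = C·cosβ = 31.7490
L = (r1+r2)·wrap + 2·C·cosβ = 29·4.6219 + 2·31.7490 = 197.5345

L=197.534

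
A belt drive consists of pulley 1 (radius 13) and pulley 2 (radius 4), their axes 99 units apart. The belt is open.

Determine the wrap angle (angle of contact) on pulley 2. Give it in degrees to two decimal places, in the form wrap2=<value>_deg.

wrap2=169.57_deg

open belt: β = asin((r2−r1)/C) = asin(-9/99) = -5.2159°
wrap1 = π − 2β = 190.4318°
wrap2 = π + 2β = 169.5682°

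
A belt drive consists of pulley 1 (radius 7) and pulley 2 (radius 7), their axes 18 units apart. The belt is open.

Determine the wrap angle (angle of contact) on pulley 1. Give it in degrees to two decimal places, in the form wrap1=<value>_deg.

open belt: β = asin((r2−r1)/C) = asin(0/18) = 0.0000°
wrap1 = π − 2β = 180.0000°
wrap2 = π + 2β = 180.0000°

wrap1=180.00_deg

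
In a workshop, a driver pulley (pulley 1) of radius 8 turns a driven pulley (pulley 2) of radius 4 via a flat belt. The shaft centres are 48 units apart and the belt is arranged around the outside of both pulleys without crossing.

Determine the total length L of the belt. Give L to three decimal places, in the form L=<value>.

open belt: β = asin((r2−r1)/C) = asin(-4/48) = -4.7802°
wrap1 = π − 2β = 189.5604°
wrap2 = π + 2β = 170.4396°
tangent length = C·cosβ = 47.8330
L = r1·wrap1 + r2·wrap2 + 2·C·cosβ = 8·3.3085 + 4·2.9747 + 2·47.8330 = 134.0326

L=134.033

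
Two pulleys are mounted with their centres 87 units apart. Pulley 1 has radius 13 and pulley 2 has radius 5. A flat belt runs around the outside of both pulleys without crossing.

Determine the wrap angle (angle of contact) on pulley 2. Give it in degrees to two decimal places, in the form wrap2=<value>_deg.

open belt: β = asin((r2−r1)/C) = asin(-8/87) = -5.2760°
wrap1 = π − 2β = 190.5521°
wrap2 = π + 2β = 169.4479°

wrap2=169.45_deg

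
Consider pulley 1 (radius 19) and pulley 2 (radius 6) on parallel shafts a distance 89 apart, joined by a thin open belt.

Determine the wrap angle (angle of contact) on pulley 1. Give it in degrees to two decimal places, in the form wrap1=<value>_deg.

open belt: β = asin((r2−r1)/C) = asin(-13/89) = -8.3991°
wrap1 = π − 2β = 196.7982°
wrap2 = π + 2β = 163.2018°

wrap1=196.80_deg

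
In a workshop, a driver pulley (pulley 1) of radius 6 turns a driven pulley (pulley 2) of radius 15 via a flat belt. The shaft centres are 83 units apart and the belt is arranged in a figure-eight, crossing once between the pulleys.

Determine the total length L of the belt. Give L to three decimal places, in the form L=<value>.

L=237.316

crossed belt: β = asin((r1+r2)/C) = asin(21/83) = 14.6558°
wrap1 = wrap2 = π + 2β = 209.3116°
tangent length = C·cosβ = 80.2994
L = (r1+r2)·wrap + 2·C·cosβ = 21·3.6532 + 2·80.2994 = 237.3156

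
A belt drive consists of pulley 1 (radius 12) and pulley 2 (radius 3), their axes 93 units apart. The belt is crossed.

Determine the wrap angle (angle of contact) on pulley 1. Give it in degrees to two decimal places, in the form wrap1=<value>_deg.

crossed belt: β = asin((r1+r2)/C) = asin(15/93) = 9.2818°
wrap1 = wrap2 = π + 2β = 198.5636°

wrap1=198.56_deg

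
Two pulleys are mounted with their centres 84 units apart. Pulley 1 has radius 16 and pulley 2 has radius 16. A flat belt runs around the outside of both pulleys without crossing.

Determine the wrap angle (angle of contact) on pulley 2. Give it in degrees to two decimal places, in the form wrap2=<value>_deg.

open belt: β = asin((r2−r1)/C) = asin(0/84) = 0.0000°
wrap1 = π − 2β = 180.0000°
wrap2 = π + 2β = 180.0000°

wrap2=180.00_deg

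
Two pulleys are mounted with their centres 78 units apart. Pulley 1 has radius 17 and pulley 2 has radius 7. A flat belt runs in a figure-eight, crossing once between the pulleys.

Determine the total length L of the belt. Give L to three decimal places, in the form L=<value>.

crossed belt: β = asin((r1+r2)/C) = asin(24/78) = 17.9202°
wrap1 = wrap2 = π + 2β = 215.8404°
tangent length = C·cosβ = 74.2159
L = (r1+r2)·wrap + 2·C·cosβ = 24·3.7671 + 2·74.2159 = 238.8428

L=238.843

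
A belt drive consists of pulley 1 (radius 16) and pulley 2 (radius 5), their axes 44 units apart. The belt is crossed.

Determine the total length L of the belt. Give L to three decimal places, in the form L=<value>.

crossed belt: β = asin((r1+r2)/C) = asin(21/44) = 28.5074°
wrap1 = wrap2 = π + 2β = 237.0149°
tangent length = C·cosβ = 38.6652
L = (r1+r2)·wrap + 2·C·cosβ = 21·4.1367 + 2·38.6652 = 164.2009

L=164.201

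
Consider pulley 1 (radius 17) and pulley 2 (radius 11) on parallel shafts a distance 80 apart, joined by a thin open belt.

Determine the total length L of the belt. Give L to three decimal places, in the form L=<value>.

open belt: β = asin((r2−r1)/C) = asin(-6/80) = -4.3012°
wrap1 = π − 2β = 188.6024°
wrap2 = π + 2β = 171.3976°
tangent length = C·cosβ = 79.7747
L = r1·wrap1 + r2·wrap2 + 2·C·cosβ = 17·3.2917 + 11·2.9915 + 2·79.7747 = 248.4148

L=248.415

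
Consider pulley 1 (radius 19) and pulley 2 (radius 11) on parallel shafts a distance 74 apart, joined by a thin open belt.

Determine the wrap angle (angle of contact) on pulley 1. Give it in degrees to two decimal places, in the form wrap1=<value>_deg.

wrap1=192.41_deg

open belt: β = asin((r2−r1)/C) = asin(-8/74) = -6.2063°
wrap1 = π − 2β = 192.4125°
wrap2 = π + 2β = 167.5875°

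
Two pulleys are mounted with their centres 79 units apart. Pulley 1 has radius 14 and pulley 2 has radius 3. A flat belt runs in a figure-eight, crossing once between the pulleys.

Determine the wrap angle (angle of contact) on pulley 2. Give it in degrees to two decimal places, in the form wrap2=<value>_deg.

wrap2=204.85_deg

crossed belt: β = asin((r1+r2)/C) = asin(17/79) = 12.4267°
wrap1 = wrap2 = π + 2β = 204.8533°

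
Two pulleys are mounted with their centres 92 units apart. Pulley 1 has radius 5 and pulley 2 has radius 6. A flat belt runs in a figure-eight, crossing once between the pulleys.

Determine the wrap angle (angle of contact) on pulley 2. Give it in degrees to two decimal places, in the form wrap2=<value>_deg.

wrap2=193.73_deg

crossed belt: β = asin((r1+r2)/C) = asin(11/92) = 6.8670°
wrap1 = wrap2 = π + 2β = 193.7340°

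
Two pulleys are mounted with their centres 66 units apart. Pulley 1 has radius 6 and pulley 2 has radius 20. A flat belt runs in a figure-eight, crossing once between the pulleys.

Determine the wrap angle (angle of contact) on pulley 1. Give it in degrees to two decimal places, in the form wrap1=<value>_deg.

crossed belt: β = asin((r1+r2)/C) = asin(26/66) = 23.1998°
wrap1 = wrap2 = π + 2β = 226.3997°

wrap1=226.40_deg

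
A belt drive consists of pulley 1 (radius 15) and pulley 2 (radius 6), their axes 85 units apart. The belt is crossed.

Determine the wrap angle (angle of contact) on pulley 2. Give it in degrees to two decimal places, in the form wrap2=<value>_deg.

crossed belt: β = asin((r1+r2)/C) = asin(21/85) = 14.3035°
wrap1 = wrap2 = π + 2β = 208.6071°

wrap2=208.61_deg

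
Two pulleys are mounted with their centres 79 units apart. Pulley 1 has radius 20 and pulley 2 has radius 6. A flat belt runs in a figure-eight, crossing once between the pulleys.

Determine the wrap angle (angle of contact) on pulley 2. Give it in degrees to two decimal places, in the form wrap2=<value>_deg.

wrap2=218.43_deg

crossed belt: β = asin((r1+r2)/C) = asin(26/79) = 19.2150°
wrap1 = wrap2 = π + 2β = 218.4300°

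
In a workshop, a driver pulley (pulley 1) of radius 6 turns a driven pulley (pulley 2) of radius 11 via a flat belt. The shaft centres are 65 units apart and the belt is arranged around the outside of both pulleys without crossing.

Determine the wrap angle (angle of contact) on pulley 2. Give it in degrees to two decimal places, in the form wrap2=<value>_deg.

open belt: β = asin((r2−r1)/C) = asin(5/65) = 4.4117°
wrap1 = π − 2β = 171.1765°
wrap2 = π + 2β = 188.8235°

wrap2=188.82_deg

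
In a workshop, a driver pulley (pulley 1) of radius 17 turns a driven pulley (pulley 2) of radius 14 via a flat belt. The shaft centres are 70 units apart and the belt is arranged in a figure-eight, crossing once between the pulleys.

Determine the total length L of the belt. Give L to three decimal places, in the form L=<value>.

L=251.357

crossed belt: β = asin((r1+r2)/C) = asin(31/70) = 26.2863°
wrap1 = wrap2 = π + 2β = 232.5726°
tangent length = C·cosβ = 62.7615
L = (r1+r2)·wrap + 2·C·cosβ = 31·4.0592 + 2·62.7615 = 251.3568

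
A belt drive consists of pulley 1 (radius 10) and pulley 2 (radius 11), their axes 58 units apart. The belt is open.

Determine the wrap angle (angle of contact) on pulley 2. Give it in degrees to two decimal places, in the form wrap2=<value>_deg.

open belt: β = asin((r2−r1)/C) = asin(1/58) = 0.9879°
wrap1 = π − 2β = 178.0242°
wrap2 = π + 2β = 181.9758°

wrap2=181.98_deg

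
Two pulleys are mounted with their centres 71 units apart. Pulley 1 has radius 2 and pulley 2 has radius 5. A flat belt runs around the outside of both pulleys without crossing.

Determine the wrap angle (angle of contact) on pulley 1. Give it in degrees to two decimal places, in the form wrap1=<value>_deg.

wrap1=175.16_deg

open belt: β = asin((r2−r1)/C) = asin(3/71) = 2.4217°
wrap1 = π − 2β = 175.1567°
wrap2 = π + 2β = 184.8433°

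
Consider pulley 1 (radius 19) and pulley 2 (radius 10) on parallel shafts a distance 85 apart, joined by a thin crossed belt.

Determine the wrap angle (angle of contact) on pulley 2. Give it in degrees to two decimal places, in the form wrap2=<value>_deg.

crossed belt: β = asin((r1+r2)/C) = asin(29/85) = 19.9486°
wrap1 = wrap2 = π + 2β = 219.8971°

wrap2=219.90_deg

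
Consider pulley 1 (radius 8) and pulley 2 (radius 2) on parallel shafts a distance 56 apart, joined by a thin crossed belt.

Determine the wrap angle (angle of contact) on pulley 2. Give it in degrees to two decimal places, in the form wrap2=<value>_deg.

wrap2=200.57_deg

crossed belt: β = asin((r1+r2)/C) = asin(10/56) = 10.2866°
wrap1 = wrap2 = π + 2β = 200.5731°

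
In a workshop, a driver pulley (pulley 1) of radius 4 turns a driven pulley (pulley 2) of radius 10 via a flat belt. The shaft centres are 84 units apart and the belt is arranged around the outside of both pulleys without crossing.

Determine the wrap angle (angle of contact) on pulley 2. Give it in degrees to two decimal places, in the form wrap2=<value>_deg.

wrap2=188.19_deg

open belt: β = asin((r2−r1)/C) = asin(6/84) = 4.0960°
wrap1 = π − 2β = 171.8079°
wrap2 = π + 2β = 188.1921°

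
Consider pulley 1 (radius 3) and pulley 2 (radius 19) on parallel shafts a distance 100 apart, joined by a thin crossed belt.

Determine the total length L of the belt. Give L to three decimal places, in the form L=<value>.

L=273.975

crossed belt: β = asin((r1+r2)/C) = asin(22/100) = 12.7090°
wrap1 = wrap2 = π + 2β = 205.4181°
tangent length = C·cosβ = 97.5500
L = (r1+r2)·wrap + 2·C·cosβ = 22·3.5852 + 2·97.5500 = 273.9748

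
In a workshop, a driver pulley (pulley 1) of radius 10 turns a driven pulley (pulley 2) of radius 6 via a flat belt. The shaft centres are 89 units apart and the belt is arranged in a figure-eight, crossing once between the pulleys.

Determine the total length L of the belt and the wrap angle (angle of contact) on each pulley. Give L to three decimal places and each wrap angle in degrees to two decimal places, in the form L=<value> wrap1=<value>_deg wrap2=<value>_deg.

L=231.150 wrap1=200.71_deg wrap2=200.71_deg

crossed belt: β = asin((r1+r2)/C) = asin(16/89) = 10.3567°
wrap1 = wrap2 = π + 2β = 200.7133°
tangent length = C·cosβ = 87.5500
L = (r1+r2)·wrap + 2·C·cosβ = 16·3.5031 + 2·87.5500 = 231.1497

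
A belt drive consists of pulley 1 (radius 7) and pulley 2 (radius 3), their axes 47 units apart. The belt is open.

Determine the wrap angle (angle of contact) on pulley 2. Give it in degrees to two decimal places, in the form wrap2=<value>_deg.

open belt: β = asin((r2−r1)/C) = asin(-4/47) = -4.8821°
wrap1 = π − 2β = 189.7643°
wrap2 = π + 2β = 170.2357°

wrap2=170.24_deg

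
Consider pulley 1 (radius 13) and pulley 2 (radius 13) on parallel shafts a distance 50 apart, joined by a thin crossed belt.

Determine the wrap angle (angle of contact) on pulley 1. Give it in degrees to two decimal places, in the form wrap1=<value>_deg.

crossed belt: β = asin((r1+r2)/C) = asin(26/50) = 31.3323°
wrap1 = wrap2 = π + 2β = 242.6645°

wrap1=242.66_deg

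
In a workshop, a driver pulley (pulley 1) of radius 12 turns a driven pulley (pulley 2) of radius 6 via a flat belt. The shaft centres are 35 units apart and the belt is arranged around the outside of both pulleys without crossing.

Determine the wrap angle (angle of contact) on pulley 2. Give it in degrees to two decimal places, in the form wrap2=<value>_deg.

wrap2=160.26_deg

open belt: β = asin((r2−r1)/C) = asin(-6/35) = -9.8709°
wrap1 = π − 2β = 199.7418°
wrap2 = π + 2β = 160.2582°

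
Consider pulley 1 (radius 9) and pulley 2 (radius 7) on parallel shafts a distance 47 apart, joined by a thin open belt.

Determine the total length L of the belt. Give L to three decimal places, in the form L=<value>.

L=144.351

open belt: β = asin((r2−r1)/C) = asin(-2/47) = -2.4389°
wrap1 = π − 2β = 184.8777°
wrap2 = π + 2β = 175.1223°
tangent length = C·cosβ = 46.9574
L = r1·wrap1 + r2·wrap2 + 2·C·cosβ = 9·3.2267 + 7·3.0565 + 2·46.9574 = 144.3506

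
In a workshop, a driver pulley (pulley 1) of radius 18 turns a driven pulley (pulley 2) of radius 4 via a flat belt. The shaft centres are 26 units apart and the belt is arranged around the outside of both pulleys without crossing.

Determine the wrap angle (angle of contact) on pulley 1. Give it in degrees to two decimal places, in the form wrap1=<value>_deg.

wrap1=245.16_deg

open belt: β = asin((r2−r1)/C) = asin(-14/26) = -32.5790°
wrap1 = π − 2β = 245.1579°
wrap2 = π + 2β = 114.8421°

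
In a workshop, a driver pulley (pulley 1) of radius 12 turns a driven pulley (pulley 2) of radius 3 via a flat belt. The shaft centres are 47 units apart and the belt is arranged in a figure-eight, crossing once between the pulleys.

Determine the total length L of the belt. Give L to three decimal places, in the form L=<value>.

L=145.953

crossed belt: β = asin((r1+r2)/C) = asin(15/47) = 18.6115°
wrap1 = wrap2 = π + 2β = 217.2229°
tangent length = C·cosβ = 44.5421
L = (r1+r2)·wrap + 2·C·cosβ = 15·3.7913 + 2·44.5421 = 145.9531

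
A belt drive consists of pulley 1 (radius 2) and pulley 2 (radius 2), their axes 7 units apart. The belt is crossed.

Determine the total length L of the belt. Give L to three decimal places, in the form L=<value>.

L=28.921

crossed belt: β = asin((r1+r2)/C) = asin(4/7) = 34.8499°
wrap1 = wrap2 = π + 2β = 249.6998°
tangent length = C·cosβ = 5.7446
L = (r1+r2)·wrap + 2·C·cosβ = 4·4.3581 + 2·5.7446 = 28.9215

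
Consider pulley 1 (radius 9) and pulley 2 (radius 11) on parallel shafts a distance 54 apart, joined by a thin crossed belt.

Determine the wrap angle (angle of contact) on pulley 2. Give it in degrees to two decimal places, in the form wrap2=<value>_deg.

crossed belt: β = asin((r1+r2)/C) = asin(20/54) = 21.7385°
wrap1 = wrap2 = π + 2β = 223.4769°

wrap2=223.48_deg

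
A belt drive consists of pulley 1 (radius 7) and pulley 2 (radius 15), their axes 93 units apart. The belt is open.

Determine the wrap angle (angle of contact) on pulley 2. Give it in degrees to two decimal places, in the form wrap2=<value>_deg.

wrap2=189.87_deg

open belt: β = asin((r2−r1)/C) = asin(8/93) = 4.9348°
wrap1 = π − 2β = 170.1305°
wrap2 = π + 2β = 189.8695°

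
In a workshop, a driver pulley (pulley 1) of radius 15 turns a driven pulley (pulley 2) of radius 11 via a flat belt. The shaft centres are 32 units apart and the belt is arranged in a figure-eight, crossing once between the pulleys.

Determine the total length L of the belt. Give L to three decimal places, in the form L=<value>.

L=168.309

crossed belt: β = asin((r1+r2)/C) = asin(26/32) = 54.3409°
wrap1 = wrap2 = π + 2β = 288.6818°
tangent length = C·cosβ = 18.6548
L = (r1+r2)·wrap + 2·C·cosβ = 26·5.0384 + 2·18.6548 = 168.3092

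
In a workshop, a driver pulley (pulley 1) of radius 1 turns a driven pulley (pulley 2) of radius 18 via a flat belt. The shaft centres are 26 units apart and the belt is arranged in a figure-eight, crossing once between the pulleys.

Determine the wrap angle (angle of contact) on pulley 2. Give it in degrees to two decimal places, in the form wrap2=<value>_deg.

wrap2=273.90_deg

crossed belt: β = asin((r1+r2)/C) = asin(19/26) = 46.9509°
wrap1 = wrap2 = π + 2β = 273.9018°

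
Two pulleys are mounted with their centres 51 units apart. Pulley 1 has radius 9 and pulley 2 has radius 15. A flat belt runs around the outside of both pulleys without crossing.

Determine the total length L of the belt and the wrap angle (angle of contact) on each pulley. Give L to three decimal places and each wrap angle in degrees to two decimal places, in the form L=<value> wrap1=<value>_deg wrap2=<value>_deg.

open belt: β = asin((r2−r1)/C) = asin(6/51) = 6.7563°
wrap1 = π − 2β = 166.4873°
wrap2 = π + 2β = 193.5127°
tangent length = C·cosβ = 50.6458
L = r1·wrap1 + r2·wrap2 + 2·C·cosβ = 9·2.9058 + 15·3.3774 + 2·50.6458 = 178.1049

L=178.105 wrap1=166.49_deg wrap2=193.51_deg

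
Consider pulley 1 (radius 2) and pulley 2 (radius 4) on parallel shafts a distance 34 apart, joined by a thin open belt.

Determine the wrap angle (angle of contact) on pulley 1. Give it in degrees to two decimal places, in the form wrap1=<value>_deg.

wrap1=173.26_deg

open belt: β = asin((r2−r1)/C) = asin(2/34) = 3.3723°
wrap1 = π − 2β = 173.2554°
wrap2 = π + 2β = 186.7446°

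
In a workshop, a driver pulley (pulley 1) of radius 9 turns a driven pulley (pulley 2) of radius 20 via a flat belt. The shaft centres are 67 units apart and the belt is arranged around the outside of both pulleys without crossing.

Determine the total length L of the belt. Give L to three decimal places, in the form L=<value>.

open belt: β = asin((r2−r1)/C) = asin(11/67) = 9.4496°
wrap1 = π − 2β = 161.1009°
wrap2 = π + 2β = 198.8991°
tangent length = C·cosβ = 66.0908
L = r1·wrap1 + r2·wrap2 + 2·C·cosβ = 9·2.8117 + 20·3.4714 + 2·66.0908 = 226.9162

L=226.916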